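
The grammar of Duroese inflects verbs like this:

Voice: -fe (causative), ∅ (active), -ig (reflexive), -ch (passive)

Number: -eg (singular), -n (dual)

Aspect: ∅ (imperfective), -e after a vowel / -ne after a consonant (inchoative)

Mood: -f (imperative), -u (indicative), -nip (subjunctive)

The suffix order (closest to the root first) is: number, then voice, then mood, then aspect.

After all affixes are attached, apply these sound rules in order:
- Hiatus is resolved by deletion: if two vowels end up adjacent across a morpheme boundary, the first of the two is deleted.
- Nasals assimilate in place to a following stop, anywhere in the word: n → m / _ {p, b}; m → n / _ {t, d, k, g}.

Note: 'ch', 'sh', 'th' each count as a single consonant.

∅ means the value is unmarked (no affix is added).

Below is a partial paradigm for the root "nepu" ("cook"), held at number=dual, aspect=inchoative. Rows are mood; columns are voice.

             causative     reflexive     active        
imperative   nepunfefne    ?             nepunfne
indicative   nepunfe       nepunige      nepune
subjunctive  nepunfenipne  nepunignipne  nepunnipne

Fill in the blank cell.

Attach number dual -n → nepun.
Attach voice reflexive -ig → nepunig.
Attach mood imperative -f → nepunigf.
Attach aspect inchoative -ne (after consonant 'f') → nepunigfne.
Vowel deletion: no change.
Nasal assimilation: no change.

nepunigfne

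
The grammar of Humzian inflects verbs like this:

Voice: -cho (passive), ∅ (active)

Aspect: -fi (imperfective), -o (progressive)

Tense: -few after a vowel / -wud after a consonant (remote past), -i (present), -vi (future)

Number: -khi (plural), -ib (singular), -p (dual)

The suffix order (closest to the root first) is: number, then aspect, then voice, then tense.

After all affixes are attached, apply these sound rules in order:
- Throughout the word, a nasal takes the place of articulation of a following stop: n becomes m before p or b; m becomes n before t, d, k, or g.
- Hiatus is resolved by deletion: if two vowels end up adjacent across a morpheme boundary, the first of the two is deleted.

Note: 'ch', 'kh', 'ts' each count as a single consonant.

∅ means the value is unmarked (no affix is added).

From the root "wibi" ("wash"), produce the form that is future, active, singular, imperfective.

Attach number singular -ib → wibiib.
Attach aspect imperfective -fi → wibiibfi.
voice = active: zero marking, form stays wibiibfi.
Attach tense future -vi → wibiibfivi.
Nasal assimilation: no change.
Apply vowel deletion: wibiibfivi → wibibfivi.

wibibfivi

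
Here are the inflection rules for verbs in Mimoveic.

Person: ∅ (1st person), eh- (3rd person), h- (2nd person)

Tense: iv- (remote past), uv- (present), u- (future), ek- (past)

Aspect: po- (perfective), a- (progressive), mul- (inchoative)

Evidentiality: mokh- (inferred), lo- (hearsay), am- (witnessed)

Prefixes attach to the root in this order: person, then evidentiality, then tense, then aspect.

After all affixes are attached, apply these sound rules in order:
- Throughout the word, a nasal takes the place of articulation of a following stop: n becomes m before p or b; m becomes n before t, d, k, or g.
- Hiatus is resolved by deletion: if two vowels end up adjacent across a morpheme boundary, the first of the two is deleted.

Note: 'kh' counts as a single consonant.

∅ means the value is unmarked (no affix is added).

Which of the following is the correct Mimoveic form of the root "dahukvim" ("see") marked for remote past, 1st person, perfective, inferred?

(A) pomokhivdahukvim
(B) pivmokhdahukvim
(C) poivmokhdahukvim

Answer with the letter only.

B

person = 1st person: zero marking, form stays dahukvim.
Attach evidentiality inferred mokh- → mokhdahukvim.
Attach tense remote past iv- → ivmokhdahukvim.
Attach aspect perfective po- → poivmokhdahukvim.
Nasal assimilation: no change.
Apply vowel deletion: poivmokhdahukvim → pivmokhdahukvim.
So the correct form is pivmokhdahukvim, option (B).
(C) poivmokhdahukvim is wrong: it fails to apply the sound rule(s).
(A) pomokhivdahukvim is wrong: it has the affixes in the wrong order.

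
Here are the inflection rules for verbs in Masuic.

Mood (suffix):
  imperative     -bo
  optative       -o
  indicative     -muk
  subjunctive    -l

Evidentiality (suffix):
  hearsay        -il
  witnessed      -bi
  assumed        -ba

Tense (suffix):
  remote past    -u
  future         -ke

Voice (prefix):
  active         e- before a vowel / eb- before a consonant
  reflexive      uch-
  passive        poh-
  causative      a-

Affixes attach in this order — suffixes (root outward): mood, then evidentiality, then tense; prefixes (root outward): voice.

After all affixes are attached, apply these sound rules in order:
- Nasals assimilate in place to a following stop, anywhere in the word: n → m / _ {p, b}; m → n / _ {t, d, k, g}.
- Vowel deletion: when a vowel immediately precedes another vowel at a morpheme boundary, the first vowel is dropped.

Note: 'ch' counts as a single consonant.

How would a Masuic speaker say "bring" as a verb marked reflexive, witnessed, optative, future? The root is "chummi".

uchchummobike

Attach mood optative -o → chummio.
Attach evidentiality witnessed -bi → chummiobi.
Attach voice reflexive uch- → uchchummiobi.
Attach tense future -ke → uchchummiobike.
Nasal assimilation: no change.
Apply vowel deletion: uchchummiobike → uchchummobike.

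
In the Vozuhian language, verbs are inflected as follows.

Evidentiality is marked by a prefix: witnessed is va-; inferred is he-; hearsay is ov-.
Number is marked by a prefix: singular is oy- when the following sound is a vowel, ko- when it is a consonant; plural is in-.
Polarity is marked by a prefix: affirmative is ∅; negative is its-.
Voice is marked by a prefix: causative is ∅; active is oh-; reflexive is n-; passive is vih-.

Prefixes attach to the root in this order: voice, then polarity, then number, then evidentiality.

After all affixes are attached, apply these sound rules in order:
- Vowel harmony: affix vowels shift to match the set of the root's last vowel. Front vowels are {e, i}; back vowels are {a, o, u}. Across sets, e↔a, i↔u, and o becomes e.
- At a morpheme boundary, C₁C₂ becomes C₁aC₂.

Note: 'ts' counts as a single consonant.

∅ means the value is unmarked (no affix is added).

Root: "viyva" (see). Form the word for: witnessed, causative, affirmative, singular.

voice = causative: zero marking, form stays viyva.
polarity = affirmative: zero marking, form stays viyva.
Attach number singular ko- (before consonant 'v') → koviyva.
Attach evidentiality witnessed va- → vakoviyva.
Vowel harmony: no change.
Epenthesis: no change.

vakoviyva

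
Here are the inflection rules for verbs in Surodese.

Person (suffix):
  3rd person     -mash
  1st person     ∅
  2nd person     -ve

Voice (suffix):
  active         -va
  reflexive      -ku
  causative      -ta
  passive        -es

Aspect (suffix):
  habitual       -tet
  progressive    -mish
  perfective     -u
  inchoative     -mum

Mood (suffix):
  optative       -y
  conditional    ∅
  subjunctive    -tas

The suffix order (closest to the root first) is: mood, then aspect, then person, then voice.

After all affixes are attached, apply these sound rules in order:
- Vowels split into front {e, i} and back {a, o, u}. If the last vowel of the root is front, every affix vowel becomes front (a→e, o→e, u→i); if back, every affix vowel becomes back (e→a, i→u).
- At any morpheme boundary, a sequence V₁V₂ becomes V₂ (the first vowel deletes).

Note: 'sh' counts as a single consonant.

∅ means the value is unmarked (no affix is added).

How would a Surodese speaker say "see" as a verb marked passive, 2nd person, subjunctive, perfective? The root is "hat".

Attach mood subjunctive -tas → hattas.
Attach aspect perfective -u → hattasu.
Attach person 2nd person -ve → hattasuve.
Attach voice passive -es → hattasuvees.
Apply vowel harmony: hattasuvees → hattasuvaas.
Apply vowel deletion: hattasuvaas → hattasuvas.

hattasuvas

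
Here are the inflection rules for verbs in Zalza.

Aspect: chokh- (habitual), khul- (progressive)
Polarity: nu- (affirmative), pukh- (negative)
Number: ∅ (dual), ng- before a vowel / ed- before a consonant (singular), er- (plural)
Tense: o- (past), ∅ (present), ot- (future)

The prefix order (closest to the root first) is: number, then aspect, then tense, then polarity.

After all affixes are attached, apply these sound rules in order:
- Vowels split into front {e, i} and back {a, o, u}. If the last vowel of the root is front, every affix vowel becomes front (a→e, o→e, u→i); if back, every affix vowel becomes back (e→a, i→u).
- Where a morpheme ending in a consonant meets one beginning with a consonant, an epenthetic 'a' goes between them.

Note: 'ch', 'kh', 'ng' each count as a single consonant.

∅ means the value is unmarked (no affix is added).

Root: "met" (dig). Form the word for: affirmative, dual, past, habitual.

niechekhamet

number = dual: zero marking, form stays met.
Attach aspect habitual chokh- → chokhmet.
Attach tense past o- → ochokhmet.
Attach polarity affirmative nu- → nuochokhmet.
Apply vowel harmony: nuochokhmet → niechekhmet.
Apply epenthesis: niechekhmet → niechekhamet.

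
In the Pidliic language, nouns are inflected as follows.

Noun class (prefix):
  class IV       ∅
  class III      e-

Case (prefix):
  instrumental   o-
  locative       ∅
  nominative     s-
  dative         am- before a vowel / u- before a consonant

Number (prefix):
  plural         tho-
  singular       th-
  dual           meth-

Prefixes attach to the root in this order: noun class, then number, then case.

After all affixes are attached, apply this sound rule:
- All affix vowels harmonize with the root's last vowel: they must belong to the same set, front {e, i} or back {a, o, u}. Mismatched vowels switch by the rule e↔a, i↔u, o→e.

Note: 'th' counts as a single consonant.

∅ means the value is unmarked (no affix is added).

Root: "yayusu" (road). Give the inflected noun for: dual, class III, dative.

umathayayusu

Attach noun class class III e- → eyayusu.
Attach number dual meth- → metheyayusu.
Attach case dative u- (before consonant 'm') → umetheyayusu.
Apply vowel harmony: umetheyayusu → umathayayusu.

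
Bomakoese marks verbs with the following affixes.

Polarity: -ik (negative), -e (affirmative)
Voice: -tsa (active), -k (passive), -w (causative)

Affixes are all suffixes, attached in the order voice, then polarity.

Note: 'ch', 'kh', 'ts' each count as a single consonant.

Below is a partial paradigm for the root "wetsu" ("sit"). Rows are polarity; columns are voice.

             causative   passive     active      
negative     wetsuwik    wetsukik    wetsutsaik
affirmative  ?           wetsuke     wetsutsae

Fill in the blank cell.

wetsuwe

Attach voice causative -w → wetsuw.
Attach polarity affirmative -e → wetsuwe.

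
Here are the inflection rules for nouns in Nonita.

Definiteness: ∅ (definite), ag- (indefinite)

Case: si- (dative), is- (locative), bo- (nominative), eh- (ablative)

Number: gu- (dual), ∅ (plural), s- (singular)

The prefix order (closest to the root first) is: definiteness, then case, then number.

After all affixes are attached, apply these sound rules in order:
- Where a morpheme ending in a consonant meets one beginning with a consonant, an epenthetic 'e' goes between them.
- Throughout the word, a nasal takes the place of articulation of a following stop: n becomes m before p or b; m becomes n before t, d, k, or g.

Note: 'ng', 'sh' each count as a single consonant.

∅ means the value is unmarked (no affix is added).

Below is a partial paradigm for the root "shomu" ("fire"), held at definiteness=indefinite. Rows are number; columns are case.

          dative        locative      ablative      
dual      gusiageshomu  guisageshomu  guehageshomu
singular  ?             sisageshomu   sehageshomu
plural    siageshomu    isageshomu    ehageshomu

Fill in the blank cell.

sesiageshomu

Attach definiteness indefinite ag- → agshomu.
Attach case dative si- → siagshomu.
Attach number singular s- → ssiagshomu.
Apply epenthesis: ssiagshomu → sesiageshomu.
Nasal assimilation: no change.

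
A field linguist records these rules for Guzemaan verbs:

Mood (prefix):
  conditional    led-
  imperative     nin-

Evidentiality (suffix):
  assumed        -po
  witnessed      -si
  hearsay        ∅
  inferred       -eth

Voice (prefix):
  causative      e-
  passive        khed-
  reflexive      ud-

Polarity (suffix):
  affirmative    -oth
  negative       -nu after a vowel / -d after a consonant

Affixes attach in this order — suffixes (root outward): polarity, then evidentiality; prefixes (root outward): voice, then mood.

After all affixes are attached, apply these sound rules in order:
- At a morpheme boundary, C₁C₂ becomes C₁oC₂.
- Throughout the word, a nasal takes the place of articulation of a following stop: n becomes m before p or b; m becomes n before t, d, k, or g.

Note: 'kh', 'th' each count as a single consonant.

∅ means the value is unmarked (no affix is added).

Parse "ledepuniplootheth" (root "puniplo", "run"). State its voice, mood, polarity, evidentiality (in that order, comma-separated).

Segment: led-e-puniplo-oth-eth.
voice: e- → causative.
mood: led- → conditional.
polarity: -oth → affirmative.
evidentiality: -eth → inferred.

causative, conditional, affirmative, inferred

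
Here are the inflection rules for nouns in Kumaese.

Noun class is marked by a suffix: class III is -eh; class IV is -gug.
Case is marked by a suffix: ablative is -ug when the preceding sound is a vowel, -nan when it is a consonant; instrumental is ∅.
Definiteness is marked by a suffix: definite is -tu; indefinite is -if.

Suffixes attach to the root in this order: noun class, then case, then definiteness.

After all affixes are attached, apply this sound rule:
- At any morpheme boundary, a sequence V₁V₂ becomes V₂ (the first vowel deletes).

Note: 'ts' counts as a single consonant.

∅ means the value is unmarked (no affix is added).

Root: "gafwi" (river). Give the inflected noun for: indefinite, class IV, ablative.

gafwigugnanif

Attach noun class class IV -gug → gafwigug.
Attach case ablative -nan (after consonant 'g') → gafwigugnan.
Attach definiteness indefinite -if → gafwigugnanif.
Vowel deletion: no change.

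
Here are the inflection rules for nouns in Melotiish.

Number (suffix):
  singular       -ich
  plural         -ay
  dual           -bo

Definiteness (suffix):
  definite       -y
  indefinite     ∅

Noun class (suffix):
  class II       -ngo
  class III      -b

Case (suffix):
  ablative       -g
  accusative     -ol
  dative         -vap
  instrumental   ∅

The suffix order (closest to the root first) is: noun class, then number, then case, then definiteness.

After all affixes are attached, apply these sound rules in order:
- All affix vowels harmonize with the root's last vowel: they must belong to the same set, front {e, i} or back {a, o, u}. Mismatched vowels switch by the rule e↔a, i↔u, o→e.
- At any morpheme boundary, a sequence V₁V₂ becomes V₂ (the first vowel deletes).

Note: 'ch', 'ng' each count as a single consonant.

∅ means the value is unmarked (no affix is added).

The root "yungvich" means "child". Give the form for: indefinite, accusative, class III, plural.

yungvichbeyel

Attach noun class class III -b → yungvichb.
Attach number plural -ay → yungvichbay.
Attach case accusative -ol → yungvichbayol.
definiteness = indefinite: zero marking, form stays yungvichbayol.
Apply vowel harmony: yungvichbayol → yungvichbeyel.
Vowel deletion: no change.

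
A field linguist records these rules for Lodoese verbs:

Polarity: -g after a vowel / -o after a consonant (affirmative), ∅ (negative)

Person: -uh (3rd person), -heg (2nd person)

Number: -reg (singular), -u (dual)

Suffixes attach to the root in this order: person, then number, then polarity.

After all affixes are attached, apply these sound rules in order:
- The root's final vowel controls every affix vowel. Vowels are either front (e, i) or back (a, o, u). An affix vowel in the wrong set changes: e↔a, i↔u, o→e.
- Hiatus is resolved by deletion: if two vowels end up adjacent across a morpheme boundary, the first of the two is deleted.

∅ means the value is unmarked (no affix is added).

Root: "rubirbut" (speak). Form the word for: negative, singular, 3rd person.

rubirbutuhrag

Attach person 3rd person -uh → rubirbutuh.
Attach number singular -reg → rubirbutuhreg.
polarity = negative: zero marking, form stays rubirbutuhreg.
Apply vowel harmony: rubirbutuhreg → rubirbutuhrag.
Vowel deletion: no change.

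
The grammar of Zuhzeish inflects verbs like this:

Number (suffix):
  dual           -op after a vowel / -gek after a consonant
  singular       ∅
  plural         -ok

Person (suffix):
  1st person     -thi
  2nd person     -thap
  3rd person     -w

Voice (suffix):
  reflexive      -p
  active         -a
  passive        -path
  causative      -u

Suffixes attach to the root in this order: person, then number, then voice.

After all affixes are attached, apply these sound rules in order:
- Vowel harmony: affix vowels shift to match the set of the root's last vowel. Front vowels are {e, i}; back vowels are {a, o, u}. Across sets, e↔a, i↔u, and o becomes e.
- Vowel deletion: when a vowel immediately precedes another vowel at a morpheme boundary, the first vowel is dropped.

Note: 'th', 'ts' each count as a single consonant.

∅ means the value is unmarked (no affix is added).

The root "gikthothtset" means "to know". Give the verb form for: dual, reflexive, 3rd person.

gikthothtsetwgekp

Attach person 3rd person -w → gikthothtsetw.
Attach number dual -gek (after consonant 'w') → gikthothtsetwgek.
Attach voice reflexive -p → gikthothtsetwgekp.
Vowel harmony: no change.
Vowel deletion: no change.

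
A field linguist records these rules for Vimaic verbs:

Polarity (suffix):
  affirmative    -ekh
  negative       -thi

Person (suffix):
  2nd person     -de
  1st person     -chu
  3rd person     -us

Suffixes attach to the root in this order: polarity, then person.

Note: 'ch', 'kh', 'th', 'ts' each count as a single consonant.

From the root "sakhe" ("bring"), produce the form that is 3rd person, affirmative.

Attach polarity affirmative -ekh → sakheekh.
Attach person 3rd person -us → sakheekhus.

sakheekhus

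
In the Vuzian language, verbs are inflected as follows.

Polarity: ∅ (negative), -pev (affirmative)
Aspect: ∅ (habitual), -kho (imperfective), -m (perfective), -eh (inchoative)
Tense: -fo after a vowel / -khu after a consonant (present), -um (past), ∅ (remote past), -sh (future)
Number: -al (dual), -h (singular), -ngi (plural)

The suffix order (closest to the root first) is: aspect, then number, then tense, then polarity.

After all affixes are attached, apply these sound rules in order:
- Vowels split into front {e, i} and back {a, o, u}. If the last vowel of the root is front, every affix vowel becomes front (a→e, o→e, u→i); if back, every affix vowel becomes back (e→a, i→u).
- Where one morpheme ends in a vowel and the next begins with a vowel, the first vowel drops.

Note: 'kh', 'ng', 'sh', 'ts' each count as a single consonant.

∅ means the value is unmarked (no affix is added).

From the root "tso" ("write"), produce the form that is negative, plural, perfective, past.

tsomngum

Attach aspect perfective -m → tsom.
Attach number plural -ngi → tsomngi.
Attach tense past -um → tsomngium.
polarity = negative: zero marking, form stays tsomngium.
Apply vowel harmony: tsomngium → tsomnguum.
Apply vowel deletion: tsomnguum → tsomngum.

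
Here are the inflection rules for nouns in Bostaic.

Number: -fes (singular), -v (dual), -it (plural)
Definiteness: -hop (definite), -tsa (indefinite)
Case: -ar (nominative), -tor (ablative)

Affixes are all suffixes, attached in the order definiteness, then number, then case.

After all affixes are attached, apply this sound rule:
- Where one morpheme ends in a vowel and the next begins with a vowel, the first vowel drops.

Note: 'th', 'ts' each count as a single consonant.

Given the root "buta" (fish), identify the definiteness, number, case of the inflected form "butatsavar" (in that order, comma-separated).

indefinite, dual, nominative

Segment: buta-tsa-v-ar.
definiteness: -tsa → indefinite.
number: -v → dual.
case: -ar → nominative.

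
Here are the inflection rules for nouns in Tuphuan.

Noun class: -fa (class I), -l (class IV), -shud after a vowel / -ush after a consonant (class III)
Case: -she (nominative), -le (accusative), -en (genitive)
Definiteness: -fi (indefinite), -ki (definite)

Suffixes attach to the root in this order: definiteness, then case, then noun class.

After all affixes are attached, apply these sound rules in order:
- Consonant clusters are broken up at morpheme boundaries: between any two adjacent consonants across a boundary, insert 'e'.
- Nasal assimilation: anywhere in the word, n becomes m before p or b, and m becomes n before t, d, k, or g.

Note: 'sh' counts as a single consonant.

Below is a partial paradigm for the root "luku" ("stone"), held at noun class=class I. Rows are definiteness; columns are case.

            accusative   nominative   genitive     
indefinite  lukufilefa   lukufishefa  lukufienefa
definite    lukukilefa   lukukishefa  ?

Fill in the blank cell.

lukukienefa

Attach definiteness definite -ki → lukuki.
Attach case genitive -en → lukukien.
Attach noun class class I -fa → lukukienfa.
Apply epenthesis: lukukienfa → lukukienefa.
Nasal assimilation: no change.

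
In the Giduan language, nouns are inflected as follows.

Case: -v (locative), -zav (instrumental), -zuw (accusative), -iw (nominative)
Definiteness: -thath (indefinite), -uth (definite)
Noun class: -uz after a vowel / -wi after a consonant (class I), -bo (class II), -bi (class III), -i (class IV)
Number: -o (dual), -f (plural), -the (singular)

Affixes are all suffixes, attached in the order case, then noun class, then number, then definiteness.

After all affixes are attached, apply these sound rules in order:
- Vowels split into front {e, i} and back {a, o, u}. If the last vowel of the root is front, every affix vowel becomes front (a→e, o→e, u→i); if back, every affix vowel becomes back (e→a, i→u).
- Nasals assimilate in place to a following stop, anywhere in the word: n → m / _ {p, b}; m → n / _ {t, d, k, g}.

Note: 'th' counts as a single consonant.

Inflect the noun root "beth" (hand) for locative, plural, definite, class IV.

bethvifith

Attach case locative -v → bethv.
Attach noun class class IV -i → bethvi.
Attach number plural -f → bethvif.
Attach definiteness definite -uth → bethvifuth.
Apply vowel harmony: bethvifuth → bethvifith.
Nasal assimilation: no change.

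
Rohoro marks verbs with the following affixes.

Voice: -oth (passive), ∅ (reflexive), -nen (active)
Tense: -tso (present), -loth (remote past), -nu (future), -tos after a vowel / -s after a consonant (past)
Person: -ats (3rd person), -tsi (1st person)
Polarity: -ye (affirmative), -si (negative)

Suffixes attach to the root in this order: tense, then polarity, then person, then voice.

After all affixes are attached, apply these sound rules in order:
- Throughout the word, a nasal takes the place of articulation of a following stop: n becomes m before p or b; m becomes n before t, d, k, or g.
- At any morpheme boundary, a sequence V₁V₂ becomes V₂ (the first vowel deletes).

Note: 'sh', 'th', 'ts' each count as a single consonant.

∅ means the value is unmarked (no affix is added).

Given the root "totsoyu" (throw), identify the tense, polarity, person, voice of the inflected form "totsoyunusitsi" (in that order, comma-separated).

future, negative, 1st person, reflexive

Segment: totsoyu-nu-si-tsi.
tense: -nu → future.
polarity: -si → negative.
person: -tsi → 1st person.
voice: ∅ → reflexive.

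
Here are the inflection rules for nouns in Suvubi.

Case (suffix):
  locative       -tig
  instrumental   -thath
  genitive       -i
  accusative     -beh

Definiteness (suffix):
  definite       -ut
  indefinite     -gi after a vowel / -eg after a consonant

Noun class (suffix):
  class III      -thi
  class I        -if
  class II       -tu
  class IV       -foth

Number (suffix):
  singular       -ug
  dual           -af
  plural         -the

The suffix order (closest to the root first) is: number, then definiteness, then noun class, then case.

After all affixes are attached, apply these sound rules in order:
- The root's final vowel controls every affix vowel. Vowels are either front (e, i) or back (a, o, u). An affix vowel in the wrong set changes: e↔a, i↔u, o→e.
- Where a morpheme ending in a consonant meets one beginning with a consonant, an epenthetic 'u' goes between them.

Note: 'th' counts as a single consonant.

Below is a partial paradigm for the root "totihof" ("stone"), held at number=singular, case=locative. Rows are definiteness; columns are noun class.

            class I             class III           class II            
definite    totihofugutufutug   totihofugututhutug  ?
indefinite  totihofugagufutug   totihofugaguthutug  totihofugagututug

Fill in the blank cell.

Attach number singular -ug → totihofug.
Attach definiteness definite -ut → totihofugut.
Attach noun class class II -tu → totihofuguttu.
Attach case locative -tig → totihofuguttutig.
Apply vowel harmony: totihofuguttutig → totihofuguttutug.
Apply epenthesis: totihofuguttutug → totihofugutututug.

totihofugutututug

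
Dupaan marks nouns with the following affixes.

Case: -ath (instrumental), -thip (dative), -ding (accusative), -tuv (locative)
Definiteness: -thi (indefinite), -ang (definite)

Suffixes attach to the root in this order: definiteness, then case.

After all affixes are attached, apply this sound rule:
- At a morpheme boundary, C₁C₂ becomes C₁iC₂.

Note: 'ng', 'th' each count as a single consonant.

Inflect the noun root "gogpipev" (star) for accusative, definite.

gogpipevangiding

Attach definiteness definite -ang → gogpipevang.
Attach case accusative -ding → gogpipevangding.
Apply epenthesis: gogpipevangding → gogpipevangiding.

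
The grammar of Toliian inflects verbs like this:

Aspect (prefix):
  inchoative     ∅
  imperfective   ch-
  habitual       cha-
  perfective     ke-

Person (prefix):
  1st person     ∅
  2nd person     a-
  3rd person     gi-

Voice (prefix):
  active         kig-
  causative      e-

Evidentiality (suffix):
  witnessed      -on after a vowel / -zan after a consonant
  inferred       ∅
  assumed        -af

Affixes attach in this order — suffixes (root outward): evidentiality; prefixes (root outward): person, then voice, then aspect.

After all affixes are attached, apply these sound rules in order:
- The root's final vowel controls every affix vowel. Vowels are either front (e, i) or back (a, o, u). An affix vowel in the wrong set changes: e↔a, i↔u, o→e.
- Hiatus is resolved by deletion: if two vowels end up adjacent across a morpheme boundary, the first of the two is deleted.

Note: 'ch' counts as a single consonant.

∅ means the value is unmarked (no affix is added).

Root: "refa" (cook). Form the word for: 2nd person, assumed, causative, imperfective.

Attach evidentiality assumed -af → refaaf.
Attach person 2nd person a- → arefaaf.
Attach voice causative e- → earefaaf.
Attach aspect imperfective ch- → chearefaaf.
Apply vowel harmony: chearefaaf → chaarefaaf.
Apply vowel deletion: chaarefaaf → charefaf.

charefaf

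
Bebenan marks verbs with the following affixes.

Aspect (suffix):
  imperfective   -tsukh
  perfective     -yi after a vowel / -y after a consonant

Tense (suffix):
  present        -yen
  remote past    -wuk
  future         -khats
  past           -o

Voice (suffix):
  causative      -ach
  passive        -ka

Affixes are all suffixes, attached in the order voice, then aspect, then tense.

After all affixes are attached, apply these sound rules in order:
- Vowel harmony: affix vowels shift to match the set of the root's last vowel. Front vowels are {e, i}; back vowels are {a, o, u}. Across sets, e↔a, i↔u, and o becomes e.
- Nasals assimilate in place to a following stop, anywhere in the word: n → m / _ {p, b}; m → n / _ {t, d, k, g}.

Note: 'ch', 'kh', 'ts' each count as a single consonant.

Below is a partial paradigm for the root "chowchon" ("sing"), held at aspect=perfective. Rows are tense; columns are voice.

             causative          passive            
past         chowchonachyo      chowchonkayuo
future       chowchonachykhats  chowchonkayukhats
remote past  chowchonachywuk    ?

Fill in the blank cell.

Attach voice passive -ka → chowchonka.
Attach aspect perfective -yi (after vowel 'a') → chowchonkayi.
Attach tense remote past -wuk → chowchonkayiwuk.
Apply vowel harmony: chowchonkayiwuk → chowchonkayuwuk.
Nasal assimilation: no change.

chowchonkayuwuk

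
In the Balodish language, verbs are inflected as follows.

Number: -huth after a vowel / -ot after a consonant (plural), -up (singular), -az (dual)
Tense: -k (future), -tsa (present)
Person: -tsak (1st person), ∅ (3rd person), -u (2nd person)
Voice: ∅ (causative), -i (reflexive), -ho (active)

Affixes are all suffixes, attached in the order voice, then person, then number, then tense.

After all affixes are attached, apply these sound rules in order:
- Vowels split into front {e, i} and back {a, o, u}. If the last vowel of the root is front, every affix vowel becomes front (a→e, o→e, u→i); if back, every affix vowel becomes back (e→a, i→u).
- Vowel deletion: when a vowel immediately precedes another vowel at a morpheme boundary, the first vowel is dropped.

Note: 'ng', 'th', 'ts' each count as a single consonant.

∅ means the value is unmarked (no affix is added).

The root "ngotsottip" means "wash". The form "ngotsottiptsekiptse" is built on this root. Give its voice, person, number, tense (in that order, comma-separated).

Segment: ngotsottip-tsak-up-tsa.
voice: ∅ → causative.
person: -tsak → 1st person.
number: -up → singular.
tense: -tsa → present.

causative, 1st person, singular, present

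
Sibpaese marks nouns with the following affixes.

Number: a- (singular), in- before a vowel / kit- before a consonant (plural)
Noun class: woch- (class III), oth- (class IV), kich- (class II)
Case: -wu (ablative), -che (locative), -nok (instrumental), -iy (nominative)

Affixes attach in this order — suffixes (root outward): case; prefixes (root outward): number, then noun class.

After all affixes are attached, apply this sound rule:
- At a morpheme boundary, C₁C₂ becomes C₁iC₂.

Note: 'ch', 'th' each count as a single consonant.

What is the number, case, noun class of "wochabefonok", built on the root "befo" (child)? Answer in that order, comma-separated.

singular, instrumental, class III

Segment: woch-a-befo-nok.
number: a- → singular.
case: -nok → instrumental.
noun class: woch- → class III.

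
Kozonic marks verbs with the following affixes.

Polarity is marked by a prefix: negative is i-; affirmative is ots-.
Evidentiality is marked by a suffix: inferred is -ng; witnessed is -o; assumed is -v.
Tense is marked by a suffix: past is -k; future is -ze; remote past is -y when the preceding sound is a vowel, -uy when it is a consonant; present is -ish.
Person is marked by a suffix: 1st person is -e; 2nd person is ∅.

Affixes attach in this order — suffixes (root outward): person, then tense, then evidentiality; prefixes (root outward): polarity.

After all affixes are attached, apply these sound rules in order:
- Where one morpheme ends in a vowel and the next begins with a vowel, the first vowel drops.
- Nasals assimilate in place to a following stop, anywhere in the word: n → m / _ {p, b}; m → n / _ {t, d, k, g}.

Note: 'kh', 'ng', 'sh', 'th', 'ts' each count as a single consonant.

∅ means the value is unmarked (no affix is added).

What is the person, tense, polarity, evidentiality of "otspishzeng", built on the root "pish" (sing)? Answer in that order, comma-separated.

2nd person, future, affirmative, inferred

Segment: ots-pish-ze-ng.
person: ∅ → 2nd person.
tense: -ze → future.
polarity: ots- → affirmative.
evidentiality: -ng → inferred.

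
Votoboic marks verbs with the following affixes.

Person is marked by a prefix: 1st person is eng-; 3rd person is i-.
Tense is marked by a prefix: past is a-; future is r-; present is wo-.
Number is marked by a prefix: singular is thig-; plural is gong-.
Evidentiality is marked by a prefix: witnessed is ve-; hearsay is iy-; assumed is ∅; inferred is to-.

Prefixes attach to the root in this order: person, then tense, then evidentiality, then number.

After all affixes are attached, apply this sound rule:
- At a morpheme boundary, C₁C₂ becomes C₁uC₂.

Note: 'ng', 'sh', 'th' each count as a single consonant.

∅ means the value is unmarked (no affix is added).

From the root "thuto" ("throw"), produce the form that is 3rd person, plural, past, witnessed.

gonguveaithuto

Attach person 3rd person i- → ithuto.
Attach tense past a- → aithuto.
Attach evidentiality witnessed ve- → veaithuto.
Attach number plural gong- → gongveaithuto.
Apply epenthesis: gongveaithuto → gonguveaithuto.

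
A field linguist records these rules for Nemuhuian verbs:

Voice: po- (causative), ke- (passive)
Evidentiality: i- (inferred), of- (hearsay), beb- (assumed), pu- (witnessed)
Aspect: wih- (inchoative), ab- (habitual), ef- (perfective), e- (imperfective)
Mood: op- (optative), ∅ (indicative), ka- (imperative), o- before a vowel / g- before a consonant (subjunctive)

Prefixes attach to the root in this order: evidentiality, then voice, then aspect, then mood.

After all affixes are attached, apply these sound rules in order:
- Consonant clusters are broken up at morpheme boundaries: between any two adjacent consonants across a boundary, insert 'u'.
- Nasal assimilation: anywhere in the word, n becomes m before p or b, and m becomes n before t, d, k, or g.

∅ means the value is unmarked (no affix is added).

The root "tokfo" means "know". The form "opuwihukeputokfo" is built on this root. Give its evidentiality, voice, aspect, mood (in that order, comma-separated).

Segment: op-wih-ke-pu-tokfo.
evidentiality: pu- → witnessed.
voice: ke- → passive.
aspect: wih- → inchoative.
mood: op- → optative.

witnessed, passive, inchoative, optative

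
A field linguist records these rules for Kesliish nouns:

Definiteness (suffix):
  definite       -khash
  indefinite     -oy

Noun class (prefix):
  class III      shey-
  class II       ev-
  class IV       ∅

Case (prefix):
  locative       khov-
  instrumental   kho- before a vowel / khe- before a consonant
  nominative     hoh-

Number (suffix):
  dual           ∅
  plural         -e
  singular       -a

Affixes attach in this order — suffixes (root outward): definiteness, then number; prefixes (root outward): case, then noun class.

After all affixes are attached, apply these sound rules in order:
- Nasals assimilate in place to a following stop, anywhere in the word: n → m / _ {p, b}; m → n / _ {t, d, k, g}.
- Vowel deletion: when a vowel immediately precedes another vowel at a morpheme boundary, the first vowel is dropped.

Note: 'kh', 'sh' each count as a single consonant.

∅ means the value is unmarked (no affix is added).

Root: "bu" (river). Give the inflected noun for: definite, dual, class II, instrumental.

Attach case instrumental khe- (before consonant 'b') → khebu.
Attach noun class class II ev- → evkhebu.
Attach definiteness definite -khash → evkhebukhash.
number = dual: zero marking, form stays evkhebukhash.
Nasal assimilation: no change.
Vowel deletion: no change.

evkhebukhash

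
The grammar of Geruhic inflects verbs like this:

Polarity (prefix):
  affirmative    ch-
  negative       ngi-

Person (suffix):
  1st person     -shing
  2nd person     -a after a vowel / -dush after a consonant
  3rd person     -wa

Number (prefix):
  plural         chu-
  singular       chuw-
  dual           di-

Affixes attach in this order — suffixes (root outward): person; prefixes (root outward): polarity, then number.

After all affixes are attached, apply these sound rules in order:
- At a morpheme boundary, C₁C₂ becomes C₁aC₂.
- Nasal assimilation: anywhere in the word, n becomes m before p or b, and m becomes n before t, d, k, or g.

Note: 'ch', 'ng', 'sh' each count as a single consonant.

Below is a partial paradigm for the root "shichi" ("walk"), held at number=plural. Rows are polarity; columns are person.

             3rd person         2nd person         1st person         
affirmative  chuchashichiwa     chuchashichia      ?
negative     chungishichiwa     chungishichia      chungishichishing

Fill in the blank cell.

chuchashichishing

Attach person 1st person -shing → shichishing.
Attach polarity affirmative ch- → chshichishing.
Attach number plural chu- → chuchshichishing.
Apply epenthesis: chuchshichishing → chuchashichishing.
Nasal assimilation: no change.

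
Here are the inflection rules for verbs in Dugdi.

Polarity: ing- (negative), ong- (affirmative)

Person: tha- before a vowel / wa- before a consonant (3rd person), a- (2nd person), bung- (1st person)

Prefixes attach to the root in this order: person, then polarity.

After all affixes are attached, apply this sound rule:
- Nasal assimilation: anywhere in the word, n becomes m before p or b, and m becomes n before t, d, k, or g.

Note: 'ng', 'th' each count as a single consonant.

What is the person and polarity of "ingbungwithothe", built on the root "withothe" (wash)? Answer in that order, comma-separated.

1st person, negative

Segment: ing-bung-withothe.
person: bung- → 1st person.
polarity: ing- → negative.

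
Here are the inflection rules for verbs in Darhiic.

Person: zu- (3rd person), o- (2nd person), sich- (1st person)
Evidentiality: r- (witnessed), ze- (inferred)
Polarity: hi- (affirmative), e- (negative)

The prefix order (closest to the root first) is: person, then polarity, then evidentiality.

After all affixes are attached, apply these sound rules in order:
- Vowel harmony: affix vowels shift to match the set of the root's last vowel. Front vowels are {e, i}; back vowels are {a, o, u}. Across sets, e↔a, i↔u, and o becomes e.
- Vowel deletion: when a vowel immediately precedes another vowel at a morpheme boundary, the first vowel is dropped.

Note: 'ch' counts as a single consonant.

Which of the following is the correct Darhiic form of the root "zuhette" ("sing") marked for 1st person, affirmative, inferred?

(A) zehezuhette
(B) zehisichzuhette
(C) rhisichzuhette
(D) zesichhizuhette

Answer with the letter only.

Attach person 1st person sich- → sichzuhette.
Attach polarity affirmative hi- → hisichzuhette.
Attach evidentiality inferred ze- → zehisichzuhette.
Vowel harmony: no change.
Vowel deletion: no change.
So the correct form is zehisichzuhette, option (B).
(D) zesichhizuhette is wrong: it has the affixes in the wrong order.
(A) zehezuhette is wrong: it uses 2nd person instead of 1st person for person.
(C) rhisichzuhette is wrong: it uses witnessed instead of inferred for evidentiality.

B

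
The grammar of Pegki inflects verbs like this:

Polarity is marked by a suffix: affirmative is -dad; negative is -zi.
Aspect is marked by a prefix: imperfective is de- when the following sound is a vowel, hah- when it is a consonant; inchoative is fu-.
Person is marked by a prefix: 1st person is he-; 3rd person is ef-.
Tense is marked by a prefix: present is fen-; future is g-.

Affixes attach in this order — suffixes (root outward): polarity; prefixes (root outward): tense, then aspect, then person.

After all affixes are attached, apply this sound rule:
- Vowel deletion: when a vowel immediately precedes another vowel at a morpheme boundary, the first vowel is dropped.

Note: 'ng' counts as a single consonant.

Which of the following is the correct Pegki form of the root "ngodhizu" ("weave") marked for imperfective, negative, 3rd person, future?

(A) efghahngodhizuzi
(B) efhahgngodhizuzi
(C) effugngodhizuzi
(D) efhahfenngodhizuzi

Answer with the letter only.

Attach polarity negative -zi → ngodhizuzi.
Attach tense future g- → gngodhizuzi.
Attach aspect imperfective hah- (before consonant 'g') → hahgngodhizuzi.
Attach person 3rd person ef- → efhahgngodhizuzi.
Vowel deletion: no change.
So the correct form is efhahgngodhizuzi, option (B).
(D) efhahfenngodhizuzi is wrong: it uses present instead of future for tense.
(C) effugngodhizuzi is wrong: it uses inchoative instead of imperfective for aspect.
(A) efghahngodhizuzi is wrong: it has the affixes in the wrong order.

B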